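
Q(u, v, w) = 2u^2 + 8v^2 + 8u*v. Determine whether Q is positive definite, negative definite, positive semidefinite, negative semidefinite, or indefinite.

positive semidefinite

The associated matrix is A = [[2, 4, 0], [4, 8, 0], [0, 0, 0]].
Applying the same elementary operations to the rows and columns of A produces a congruent diagonal matrix with entries 2, 0, 0.
Counting signs: 1 positive, 2 zero.
Hence Q is positive semidefinite.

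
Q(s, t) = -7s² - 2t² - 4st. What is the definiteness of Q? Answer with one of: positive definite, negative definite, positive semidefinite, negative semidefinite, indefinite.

negative definite

The symmetric matrix of Q is [[-7, -2], [-2, -2]].
For the 2×2 matrix [[-7, -2], [-2, -2]]: det = -7·-2 − (-2)² = 10, trace = -9.
det > 0 so both eigenvalues share the sign of the trace; trace = -9 < 0 ⇒ both negative.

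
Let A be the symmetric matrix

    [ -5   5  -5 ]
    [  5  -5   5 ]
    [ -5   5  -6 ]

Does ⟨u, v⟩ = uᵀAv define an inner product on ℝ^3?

Row-reducing A symmetrically gives the diagonal entries -5, 0, -1.
That gives 2 negative, 1 zero pivots.
Hence Q is negative semidefinite.
⟨·,·⟩ is an inner product exactly when A is positive definite.

no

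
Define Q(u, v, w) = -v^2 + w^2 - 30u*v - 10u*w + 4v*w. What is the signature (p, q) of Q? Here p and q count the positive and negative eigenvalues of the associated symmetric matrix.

(1, 2)

The symmetric matrix is A = [[0, -15, -5], [-15, -1, 2], [-5, 2, 1]].
By Sylvester's law of inertia any congruent diagonalization of A has 1 positive, 2 negative and 0 zero entries.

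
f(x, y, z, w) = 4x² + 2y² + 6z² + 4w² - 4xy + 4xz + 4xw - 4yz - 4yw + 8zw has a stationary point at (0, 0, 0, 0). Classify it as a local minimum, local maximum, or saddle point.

local minimum

The Hessian at the origin is H = [[8, -4, 4, 4], [-4, 4, -4, -4], [4, -4, 12, 8], [4, -4, 8, 8]].
Symmetric row and column elimination reduces H to a congruent diagonal form with pivots 8, 2, 8, 2.
That gives 4 positive pivots.
H is positive definite, so the origin is a strict local minimum.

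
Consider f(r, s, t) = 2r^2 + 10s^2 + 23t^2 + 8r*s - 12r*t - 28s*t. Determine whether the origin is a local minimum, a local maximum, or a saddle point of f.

The Hessian at the origin is H = [[4, 8, -12], [8, 20, -28], [-12, -28, 46]].
An LDLᵀ factorisation of H has diagonal entries 4, 4, 6.
Counting signs: 3 positive.
H is positive definite, so the origin is a strict local minimum.

local minimum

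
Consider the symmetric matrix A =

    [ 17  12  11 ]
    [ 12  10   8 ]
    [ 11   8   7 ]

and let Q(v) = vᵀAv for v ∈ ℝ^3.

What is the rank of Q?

Row-reducing A symmetrically gives the diagonal entries 17, 26/17, -2/13.
That gives 2 positive, 1 negative pivots.
The rank is the number of nonzero pivots: 3.

3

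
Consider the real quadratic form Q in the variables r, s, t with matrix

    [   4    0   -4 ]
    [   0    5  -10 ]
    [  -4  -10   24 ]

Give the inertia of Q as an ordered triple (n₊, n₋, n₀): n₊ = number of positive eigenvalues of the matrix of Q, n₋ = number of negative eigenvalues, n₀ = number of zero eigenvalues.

(2, 0, 1)

Applying the same elementary operations to the rows and columns of A produces a congruent diagonal matrix with entries 4, 5, 0.
So there are 2 positive, 1 zero pivots.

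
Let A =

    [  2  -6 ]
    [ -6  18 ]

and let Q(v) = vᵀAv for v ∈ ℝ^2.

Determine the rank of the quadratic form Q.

1

Congruent diagonalization of A (simultaneous row and column reduction) yields pivots 2, 0.
So there are 1 positive, 1 zero pivots.
The rank is the number of nonzero pivots: 1.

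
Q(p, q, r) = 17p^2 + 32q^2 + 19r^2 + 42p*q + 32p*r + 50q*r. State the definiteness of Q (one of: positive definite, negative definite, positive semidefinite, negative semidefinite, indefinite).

indefinite

Write A = [[17, 21, 16], [21, 32, 25], [16, 25, 19]].
Row-reducing A symmetrically gives the diagonal entries 17, 103/17, -60/103.
Counting signs: 2 positive, 1 negative.
Hence Q is indefinite.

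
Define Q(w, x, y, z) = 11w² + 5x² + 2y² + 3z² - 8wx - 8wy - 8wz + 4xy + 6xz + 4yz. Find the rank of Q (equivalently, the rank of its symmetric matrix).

Write A = [[11, -4, -4, -4], [-4, 5, 2, 3], [-4, 2, 2, 2], [-4, 3, 2, 3]].
Congruent diagonalization of A (simultaneous row and column reduction) yields pivots 11, 39/11, 6/13, 2/3.
Counting signs: 4 positive.
The rank is the number of nonzero pivots: 4.

4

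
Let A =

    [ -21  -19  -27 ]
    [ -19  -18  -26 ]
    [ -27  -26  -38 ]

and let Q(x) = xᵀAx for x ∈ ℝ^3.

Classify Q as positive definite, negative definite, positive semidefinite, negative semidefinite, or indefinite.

negative definite

An LDLᵀ factorisation of A has diagonal entries -21, -17/21, -4/17.
So there are 3 negative pivots.
Hence Q is negative definite.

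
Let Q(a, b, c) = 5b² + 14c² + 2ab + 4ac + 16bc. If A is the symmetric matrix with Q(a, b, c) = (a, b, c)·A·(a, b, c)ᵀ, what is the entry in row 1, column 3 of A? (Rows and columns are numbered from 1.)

2

The coefficient of a·c in Q is 4. For a symmetric A this equals A[1,3] + A[3,1] = 2·A[1,3].
So A[1,3] = 4/2 = 2.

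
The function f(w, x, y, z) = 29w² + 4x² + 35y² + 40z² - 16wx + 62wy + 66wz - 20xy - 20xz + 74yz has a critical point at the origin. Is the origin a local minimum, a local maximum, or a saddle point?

The Hessian at the origin is H = [[58, -16, 62, 66], [-16, 8, -20, -20], [62, -20, 70, 74], [66, -20, 74, 80]].
Applying the same elementary operations to the rows and columns of H produces a congruent diagonal matrix with entries 58, 104/29, 18/13, 10/9.
That gives 4 positive pivots.
H is positive definite, so the origin is a strict local minimum.

local minimum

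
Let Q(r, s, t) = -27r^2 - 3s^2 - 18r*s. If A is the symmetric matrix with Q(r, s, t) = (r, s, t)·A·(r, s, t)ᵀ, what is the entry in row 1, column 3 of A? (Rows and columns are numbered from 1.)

The coefficient of r·t in Q is 0. For a symmetric A this equals A[1,3] + A[3,1] = 2·A[1,3].
So A[1,3] = 0/2 = 0.

0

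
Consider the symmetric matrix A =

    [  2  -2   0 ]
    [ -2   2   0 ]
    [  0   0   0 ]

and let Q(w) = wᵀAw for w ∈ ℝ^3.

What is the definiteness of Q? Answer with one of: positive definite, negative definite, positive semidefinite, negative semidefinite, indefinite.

positive semidefinite

Applying the same elementary operations to the rows and columns of A produces a congruent diagonal matrix with entries 2, 0, 0.
So there are 1 positive, 2 zero pivots.
Hence Q is positive semidefinite.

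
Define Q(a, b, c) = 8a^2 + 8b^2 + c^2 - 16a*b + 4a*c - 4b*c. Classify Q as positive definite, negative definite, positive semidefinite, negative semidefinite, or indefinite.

Write A = [[8, -8, 2], [-8, 8, -2], [2, -2, 1]].
Row-reducing A symmetrically gives the diagonal entries 8, 0, 1/2.
Counting signs: 2 positive, 1 zero.
Hence Q is positive semidefinite.

positive semidefinite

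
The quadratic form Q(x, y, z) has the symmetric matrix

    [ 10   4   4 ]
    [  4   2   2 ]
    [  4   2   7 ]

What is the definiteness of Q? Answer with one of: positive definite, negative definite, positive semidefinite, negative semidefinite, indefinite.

positive definite

Congruent diagonalization of A (simultaneous row and column reduction) yields pivots 10, 2/5, 5.
So there are 3 positive pivots.
Hence Q is positive definite.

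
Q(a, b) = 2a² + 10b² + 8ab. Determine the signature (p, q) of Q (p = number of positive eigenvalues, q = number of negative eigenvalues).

The symmetric matrix is A = [[2, 4], [4, 10]].
Applying the same elementary operations to the rows and columns of A produces a congruent diagonal matrix with entries 2, 2.
Counting signs: 2 positive.

(2, 0)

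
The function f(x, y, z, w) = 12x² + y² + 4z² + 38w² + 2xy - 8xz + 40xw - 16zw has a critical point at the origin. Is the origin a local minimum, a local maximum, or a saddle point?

The Hessian at the origin is H = [[24, 2, -8, 40], [2, 2, 0, 0], [-8, 0, 8, -16], [40, 0, -16, 76]].
Congruent diagonalization of H (simultaneous row and column reduction) yields pivots 24, 11/6, 56/11, 20/7.
Counting signs: 4 positive.
H is positive definite, so the origin is a strict local minimum.

local minimum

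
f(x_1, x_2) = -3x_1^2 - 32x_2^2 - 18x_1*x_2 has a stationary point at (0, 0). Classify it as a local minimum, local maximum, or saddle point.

The Hessian at the origin is H = [[-6, -18], [-18, -64]].
det H = -6·-64 − (-18)² = 60 > 0 and H[1,1] = -6 < 0, so H is negative definite.
Therefore the origin is a local maximum.

local maximum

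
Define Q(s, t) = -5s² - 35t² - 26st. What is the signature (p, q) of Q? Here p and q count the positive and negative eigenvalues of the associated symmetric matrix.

The symmetric matrix is A = [[-5, -13], [-13, -35]].
Applying the same elementary operations to the rows and columns of A produces a congruent diagonal matrix with entries -5, -6/5.
That gives 2 negative pivots.

(0, 2)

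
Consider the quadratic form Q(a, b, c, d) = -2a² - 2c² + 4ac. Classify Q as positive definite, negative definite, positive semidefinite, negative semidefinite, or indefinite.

The associated matrix is A = [[-2, 0, 2, 0], [0, 0, 0, 0], [2, 0, -2, 0], [0, 0, 0, 0]].
Row-reducing A symmetrically gives the diagonal entries -2, 0, 0, 0.
So there are 1 negative, 3 zero pivots.
Hence Q is negative semidefinite.

negative semidefinite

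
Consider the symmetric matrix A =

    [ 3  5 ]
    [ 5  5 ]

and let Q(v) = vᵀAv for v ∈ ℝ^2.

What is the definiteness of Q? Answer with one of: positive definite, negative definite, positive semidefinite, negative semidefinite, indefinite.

indefinite

An LDLᵀ factorisation of A has diagonal entries 3, -10/3.
So there are 1 positive, 1 negative pivots.
Hence Q is indefinite.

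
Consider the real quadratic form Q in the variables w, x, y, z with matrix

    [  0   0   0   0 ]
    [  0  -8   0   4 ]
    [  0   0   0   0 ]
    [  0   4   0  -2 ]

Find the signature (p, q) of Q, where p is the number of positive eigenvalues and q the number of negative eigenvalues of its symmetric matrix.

(0, 1)

Row-reducing A symmetrically gives the diagonal entries 0, -8, 0, 0.
Counting signs: 1 negative, 3 zero.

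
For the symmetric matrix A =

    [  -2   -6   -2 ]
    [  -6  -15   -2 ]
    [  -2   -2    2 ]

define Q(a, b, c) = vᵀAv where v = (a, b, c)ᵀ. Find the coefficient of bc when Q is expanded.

-4

The coefficient of bc is A[2,3] + A[3,2] = 2·(-2) = -4.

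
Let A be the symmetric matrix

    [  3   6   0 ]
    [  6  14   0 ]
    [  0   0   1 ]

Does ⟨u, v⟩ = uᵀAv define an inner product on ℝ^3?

yes

Leading principal minors: Δ_1 = 3, Δ_2 = 6, Δ_3 = 6.
All leading principal minors are positive, so by Sylvester's criterion Q is positive definite.
⟨·,·⟩ is an inner product exactly when A is positive definite.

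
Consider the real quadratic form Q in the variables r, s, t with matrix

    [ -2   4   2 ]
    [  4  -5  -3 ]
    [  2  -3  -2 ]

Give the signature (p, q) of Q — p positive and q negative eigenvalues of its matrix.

(1, 2)

Row-reducing A symmetrically gives the diagonal entries -2, 3, -1/3.
That gives 1 positive, 2 negative pivots.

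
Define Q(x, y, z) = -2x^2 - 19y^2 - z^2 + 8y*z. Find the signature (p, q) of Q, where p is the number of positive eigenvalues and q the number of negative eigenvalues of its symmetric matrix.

Write A = [[-2, 0, 0], [0, -19, 4], [0, 4, -1]].
Symmetric row and column elimination reduces A to a congruent diagonal form with pivots -2, -19, -3/19.
So there are 3 negative pivots.

(0, 3)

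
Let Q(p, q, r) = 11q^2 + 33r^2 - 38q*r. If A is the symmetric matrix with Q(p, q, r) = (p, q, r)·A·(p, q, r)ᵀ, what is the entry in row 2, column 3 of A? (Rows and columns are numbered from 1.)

The coefficient of q·r in Q is -38. For a symmetric A this equals A[2,3] + A[3,2] = 2·A[2,3].
So A[2,3] = -38/2 = -19.

-19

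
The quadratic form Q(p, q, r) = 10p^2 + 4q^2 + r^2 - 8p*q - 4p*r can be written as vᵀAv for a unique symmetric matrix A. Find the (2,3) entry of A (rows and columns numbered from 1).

0

The coefficient of q·r in Q is 0. For a symmetric A this equals A[2,3] + A[3,2] = 2·A[2,3].
So A[2,3] = 0/2 = 0.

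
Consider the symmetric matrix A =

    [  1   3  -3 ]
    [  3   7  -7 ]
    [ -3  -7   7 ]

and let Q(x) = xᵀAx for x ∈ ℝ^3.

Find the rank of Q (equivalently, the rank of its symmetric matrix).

Congruent diagonalization of A (simultaneous row and column reduction) yields pivots 1, -2, 0.
That gives 1 positive, 1 negative, 1 zero pivots.
The rank is the number of nonzero pivots: 2.

2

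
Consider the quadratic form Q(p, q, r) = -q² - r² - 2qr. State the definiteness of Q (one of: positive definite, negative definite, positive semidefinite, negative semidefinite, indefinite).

negative semidefinite

The symmetric matrix is A = [[0, 0, 0], [0, -1, -1], [0, -1, -1]].
Symmetric row and column elimination reduces A to a congruent diagonal form with pivots 0, -1, 0.
So there are 1 negative, 2 zero pivots.
Hence Q is negative semidefinite.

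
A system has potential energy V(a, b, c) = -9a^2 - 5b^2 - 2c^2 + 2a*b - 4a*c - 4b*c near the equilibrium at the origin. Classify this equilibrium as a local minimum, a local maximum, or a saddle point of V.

local maximum

The Hessian at the origin is H = [[-18, 2, -4], [2, -10, -4], [-4, -4, -4]].
Row-reducing H symmetrically gives the diagonal entries -18, -88/9, -12/11.
Counting signs: 3 negative.
H is negative definite, so the origin is a strict local maximum.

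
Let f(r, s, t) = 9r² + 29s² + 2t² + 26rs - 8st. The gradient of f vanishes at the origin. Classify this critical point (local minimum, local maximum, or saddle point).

local minimum

The Hessian at the origin is H = [[18, 26, 0], [26, 58, -8], [0, -8, 4]].
Applying the same elementary operations to the rows and columns of H produces a congruent diagonal matrix with entries 18, 184/9, 20/23.
So there are 3 positive pivots.
H is positive definite, so the origin is a strict local minimum.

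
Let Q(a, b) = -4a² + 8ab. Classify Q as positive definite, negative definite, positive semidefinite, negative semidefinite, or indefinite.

indefinite

The symmetric matrix is A = [[-4, 4], [4, 0]].
Applying the same elementary operations to the rows and columns of A produces a congruent diagonal matrix with entries -4, 4.
Counting signs: 1 positive, 1 negative.
Hence Q is indefinite.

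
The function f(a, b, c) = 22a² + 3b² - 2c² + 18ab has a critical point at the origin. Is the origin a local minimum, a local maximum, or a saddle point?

saddle point

The Hessian at the origin is H = [[44, 18, 0], [18, 6, 0], [0, 0, -4]].
Row-reducing H symmetrically gives the diagonal entries 44, -15/11, -4.
So there are 1 positive, 2 negative pivots.
H is indefinite, so the origin is a saddle point.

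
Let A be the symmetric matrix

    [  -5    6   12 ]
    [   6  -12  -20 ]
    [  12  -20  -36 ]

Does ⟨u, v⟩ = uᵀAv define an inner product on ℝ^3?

no

Leading principal minors: Δ_1 = -5, Δ_2 = 24, Δ_3 = -16.
The signs alternate starting with Δ_1 < 0, so by Sylvester's criterion Q is negative definite.
⟨·,·⟩ is an inner product exactly when A is positive definite.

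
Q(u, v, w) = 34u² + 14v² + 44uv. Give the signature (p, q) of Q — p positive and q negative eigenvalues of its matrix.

(1, 1)

Write A = [[34, 22, 0], [22, 14, 0], [0, 0, 0]].
Symmetric row and column elimination reduces A to a congruent diagonal form with pivots 34, -4/17, 0.
Counting signs: 1 positive, 1 negative, 1 zero.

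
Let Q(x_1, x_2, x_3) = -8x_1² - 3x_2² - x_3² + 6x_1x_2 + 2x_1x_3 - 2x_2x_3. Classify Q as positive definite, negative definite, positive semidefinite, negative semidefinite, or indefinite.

The symmetric matrix is A = [[-8, 3, 1], [3, -3, -1], [1, -1, -1]].
An LDLᵀ factorisation of A has diagonal entries -8, -15/8, -2/3.
So there are 3 negative pivots.
Hence Q is negative definite.

negative definite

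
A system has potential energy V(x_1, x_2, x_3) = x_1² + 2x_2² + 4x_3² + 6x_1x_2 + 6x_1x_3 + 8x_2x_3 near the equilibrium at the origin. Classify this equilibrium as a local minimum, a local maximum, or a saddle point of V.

The Hessian at the origin is H = [[2, 6, 6], [6, 4, 8], [6, 8, 8]].
Applying the same elementary operations to the rows and columns of H produces a congruent diagonal matrix with entries 2, -14, -20/7.
That gives 1 positive, 2 negative pivots.
H is indefinite, so the origin is a saddle point.

saddle point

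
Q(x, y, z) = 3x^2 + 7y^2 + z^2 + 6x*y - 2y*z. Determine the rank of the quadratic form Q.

The associated matrix is A = [[3, 3, 0], [3, 7, -1], [0, -1, 1]].
Row-reducing A symmetrically gives the diagonal entries 3, 4, 3/4.
That gives 3 positive pivots.
The rank is the number of nonzero pivots: 3.

3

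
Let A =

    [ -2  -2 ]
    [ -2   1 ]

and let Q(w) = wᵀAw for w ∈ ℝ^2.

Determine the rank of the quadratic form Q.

2

Row-reducing A symmetrically gives the diagonal entries -2, 3.
Counting signs: 1 positive, 1 negative.
The rank is the number of nonzero pivots: 2.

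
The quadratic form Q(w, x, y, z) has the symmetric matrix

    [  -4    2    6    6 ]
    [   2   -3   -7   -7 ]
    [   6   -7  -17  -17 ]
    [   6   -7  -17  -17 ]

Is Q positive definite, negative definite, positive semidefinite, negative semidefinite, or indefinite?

Congruent diagonalization of A (simultaneous row and column reduction) yields pivots -4, -2, 0, 0.
Counting signs: 2 negative, 2 zero.
Hence Q is negative semidefinite.

negative semidefinite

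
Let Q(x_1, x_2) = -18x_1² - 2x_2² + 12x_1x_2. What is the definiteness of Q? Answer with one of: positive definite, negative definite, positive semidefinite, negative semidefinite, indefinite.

The symmetric matrix of Q is [[-18, 6], [6, -2]].
For the 2×2 matrix [[-18, 6], [6, -2]]: det = -18·-2 − (6)² = 0, trace = -20.
det = 0 so one eigenvalue is zero; the form is semidefinite with the sign of the trace.

negative semidefinite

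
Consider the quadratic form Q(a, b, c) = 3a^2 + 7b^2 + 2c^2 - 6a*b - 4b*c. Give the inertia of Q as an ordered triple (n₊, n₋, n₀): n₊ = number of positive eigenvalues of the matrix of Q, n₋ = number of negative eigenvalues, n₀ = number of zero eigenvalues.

The symmetric matrix is A = [[3, -3, 0], [-3, 7, -2], [0, -2, 2]].
An LDLᵀ factorisation of A has diagonal entries 3, 4, 1.
That gives 3 positive pivots.

(3, 0, 0)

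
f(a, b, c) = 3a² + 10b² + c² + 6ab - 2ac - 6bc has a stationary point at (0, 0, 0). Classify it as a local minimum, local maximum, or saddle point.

local minimum

The Hessian at the origin is H = [[6, 6, -2], [6, 20, -6], [-2, -6, 2]].
Symmetric row and column elimination reduces H to a congruent diagonal form with pivots 6, 14, 4/21.
That gives 3 positive pivots.
H is positive definite, so the origin is a strict local minimum.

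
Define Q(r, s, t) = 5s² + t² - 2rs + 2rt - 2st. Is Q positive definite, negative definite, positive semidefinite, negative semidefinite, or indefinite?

The symmetric matrix is A = [[0, -1, 1], [-1, 5, -1], [1, -1, 1]].
A is congruent to a diagonal matrix with 2 positive, 1 negative and 0 zero entries, so Q is indefinite.

indefinite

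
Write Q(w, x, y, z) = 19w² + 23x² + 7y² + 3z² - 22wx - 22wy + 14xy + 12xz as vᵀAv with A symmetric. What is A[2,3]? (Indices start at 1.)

The coefficient of x·y in Q is 14. For a symmetric A this equals A[2,3] + A[3,2] = 2·A[2,3].
So A[2,3] = 14/2 = 7.

7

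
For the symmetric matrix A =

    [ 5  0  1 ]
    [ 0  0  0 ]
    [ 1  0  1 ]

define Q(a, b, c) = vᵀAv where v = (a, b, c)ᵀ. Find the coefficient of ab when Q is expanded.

0

The coefficient of ab is A[1,2] + A[2,1] = 2·0 = 0.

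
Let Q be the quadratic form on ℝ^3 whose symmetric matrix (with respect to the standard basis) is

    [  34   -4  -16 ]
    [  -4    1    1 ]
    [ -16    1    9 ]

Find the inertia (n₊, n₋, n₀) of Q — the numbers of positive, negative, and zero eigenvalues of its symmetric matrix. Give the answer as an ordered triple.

Row-reducing A symmetrically gives the diagonal entries 34, 9/17, 0.
So there are 2 positive, 1 zero pivots.

(2, 0, 1)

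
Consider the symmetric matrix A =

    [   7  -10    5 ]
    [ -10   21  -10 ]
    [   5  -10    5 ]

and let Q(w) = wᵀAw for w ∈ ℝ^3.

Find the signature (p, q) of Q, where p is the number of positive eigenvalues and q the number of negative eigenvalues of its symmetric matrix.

(3, 0)

An LDLᵀ factorisation of A has diagonal entries 7, 47/7, 10/47.
That gives 3 positive pivots.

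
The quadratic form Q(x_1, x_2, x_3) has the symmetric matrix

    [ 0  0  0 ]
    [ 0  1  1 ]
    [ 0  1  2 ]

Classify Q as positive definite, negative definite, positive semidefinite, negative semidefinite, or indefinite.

Congruent diagonalization of A (simultaneous row and column reduction) yields pivots 0, 1, 1.
That gives 2 positive, 1 zero pivots.
Hence Q is positive semidefinite.

positive semidefinite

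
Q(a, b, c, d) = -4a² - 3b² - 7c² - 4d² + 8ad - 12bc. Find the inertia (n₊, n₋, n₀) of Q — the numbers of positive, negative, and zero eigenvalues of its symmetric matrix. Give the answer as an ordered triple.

(1, 2, 1)

Write A = [[-4, 0, 0, 4], [0, -3, -6, 0], [0, -6, -7, 0], [4, 0, 0, -4]].
Symmetric row and column elimination reduces A to a congruent diagonal form with pivots -4, -3, 5, 0.
That gives 1 positive, 2 negative, 1 zero pivots.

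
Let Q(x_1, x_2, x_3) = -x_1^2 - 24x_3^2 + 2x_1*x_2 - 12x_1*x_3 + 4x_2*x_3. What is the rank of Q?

The symmetric matrix is A = [[-1, 1, -6], [1, 0, 2], [-6, 2, -24]].
Row-reducing A symmetrically gives the diagonal entries -1, 1, -4.
So there are 1 positive, 2 negative pivots.
The rank is the number of nonzero pivots: 3.

3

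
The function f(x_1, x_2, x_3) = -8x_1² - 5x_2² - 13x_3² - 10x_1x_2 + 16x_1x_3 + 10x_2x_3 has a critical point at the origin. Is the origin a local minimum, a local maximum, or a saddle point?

local maximum

The Hessian at the origin is H = [[-16, -10, 16], [-10, -10, 10], [16, 10, -26]].
Congruent diagonalization of H (simultaneous row and column reduction) yields pivots -16, -15/4, -10.
Counting signs: 3 negative.
H is negative definite, so the origin is a strict local maximum.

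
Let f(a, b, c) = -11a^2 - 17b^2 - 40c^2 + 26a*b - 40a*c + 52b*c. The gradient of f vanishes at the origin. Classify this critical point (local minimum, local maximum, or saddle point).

local maximum

The Hessian at the origin is H = [[-22, 26, -40], [26, -34, 52], [-40, 52, -80]].
Congruent diagonalization of H (simultaneous row and column reduction) yields pivots -22, -36/11, -4/9.
So there are 3 negative pivots.
H is negative definite, so the origin is a strict local maximum.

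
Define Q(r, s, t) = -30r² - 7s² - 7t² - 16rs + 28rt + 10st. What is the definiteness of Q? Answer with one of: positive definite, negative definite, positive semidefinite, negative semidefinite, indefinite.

negative definite

Write A = [[-30, -8, 14], [-8, -7, 5], [14, 5, -7]].
An LDLᵀ factorisation of A has diagonal entries -30, -73/15, -10/73.
So there are 3 negative pivots.
Hence Q is negative definite.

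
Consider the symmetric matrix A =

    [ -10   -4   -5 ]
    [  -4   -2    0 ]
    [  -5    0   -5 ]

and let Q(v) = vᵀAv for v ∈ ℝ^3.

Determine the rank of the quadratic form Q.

3

Applying the same elementary operations to the rows and columns of A produces a congruent diagonal matrix with entries -10, -2/5, 15/2.
So there are 1 positive, 2 negative pivots.
The rank is the number of nonzero pivots: 3.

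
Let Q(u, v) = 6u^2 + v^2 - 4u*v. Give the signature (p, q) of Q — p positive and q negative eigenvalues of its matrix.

Write A = [[6, -2], [-2, 1]].
Row-reducing A symmetrically gives the diagonal entries 6, 1/3.
Counting signs: 2 positive.

(2, 0)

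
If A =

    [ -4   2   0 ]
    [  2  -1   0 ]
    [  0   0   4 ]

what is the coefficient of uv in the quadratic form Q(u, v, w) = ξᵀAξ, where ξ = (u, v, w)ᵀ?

4

The coefficient of uv is A[1,2] + A[2,1] = 2·2 = 4.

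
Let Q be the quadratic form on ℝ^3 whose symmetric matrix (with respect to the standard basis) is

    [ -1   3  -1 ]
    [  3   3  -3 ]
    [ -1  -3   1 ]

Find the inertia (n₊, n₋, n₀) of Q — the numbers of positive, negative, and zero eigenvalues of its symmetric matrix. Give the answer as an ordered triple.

(1, 2, 0)

Congruent diagonalization of A (simultaneous row and column reduction) yields pivots -1, 12, -1.
That gives 1 positive, 2 negative pivots.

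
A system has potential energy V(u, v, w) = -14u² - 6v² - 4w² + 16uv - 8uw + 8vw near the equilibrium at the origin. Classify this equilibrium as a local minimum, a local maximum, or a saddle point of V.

The Hessian at the origin is H = [[-28, 16, -8], [16, -12, 8], [-8, 8, -8]].
An LDLᵀ factorisation of H has diagonal entries -28, -20/7, -8/5.
Counting signs: 3 negative.
H is negative definite, so the origin is a strict local maximum.

local maximum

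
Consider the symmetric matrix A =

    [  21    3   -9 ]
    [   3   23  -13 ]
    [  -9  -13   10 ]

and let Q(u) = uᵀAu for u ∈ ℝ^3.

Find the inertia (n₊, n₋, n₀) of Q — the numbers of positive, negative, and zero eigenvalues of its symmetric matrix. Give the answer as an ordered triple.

(3, 0, 0)

Symmetric row and column elimination reduces A to a congruent diagonal form with pivots 21, 158/7, 5/79.
Counting signs: 3 positive.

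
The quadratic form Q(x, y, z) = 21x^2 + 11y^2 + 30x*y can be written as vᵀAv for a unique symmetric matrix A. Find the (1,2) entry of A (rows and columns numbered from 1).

15

The coefficient of x·y in Q is 30. For a symmetric A this equals A[1,2] + A[2,1] = 2·A[1,2].
So A[1,2] = 30/2 = 15.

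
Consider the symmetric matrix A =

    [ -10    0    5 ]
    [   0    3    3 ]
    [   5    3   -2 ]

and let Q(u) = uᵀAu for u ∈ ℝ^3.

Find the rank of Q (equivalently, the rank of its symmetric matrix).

An LDLᵀ factorisation of A has diagonal entries -10, 3, -5/2.
Counting signs: 1 positive, 2 negative.
The rank is the number of nonzero pivots: 3.

3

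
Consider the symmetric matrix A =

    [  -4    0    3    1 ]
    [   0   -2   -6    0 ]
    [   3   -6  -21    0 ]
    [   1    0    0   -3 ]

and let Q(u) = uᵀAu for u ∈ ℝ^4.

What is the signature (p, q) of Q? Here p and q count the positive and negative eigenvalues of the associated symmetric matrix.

(0, 4)

Symmetric row and column elimination reduces A to a congruent diagonal form with pivots -4, -2, -3/4, -2.
So there are 4 negative pivots.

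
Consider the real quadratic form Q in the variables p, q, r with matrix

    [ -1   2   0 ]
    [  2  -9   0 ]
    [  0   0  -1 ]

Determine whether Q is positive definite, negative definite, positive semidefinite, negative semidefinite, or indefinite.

Applying the same elementary operations to the rows and columns of A produces a congruent diagonal matrix with entries -1, -5, -1.
That gives 3 negative pivots.
Hence Q is negative definite.

negative definite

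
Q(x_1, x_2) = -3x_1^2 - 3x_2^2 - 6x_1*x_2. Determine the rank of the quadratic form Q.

Write A = [[-3, -3], [-3, -3]].
Congruent diagonalization of A (simultaneous row and column reduction) yields pivots -3, 0.
Counting signs: 1 negative, 1 zero.
The rank is the number of nonzero pivots: 1.

1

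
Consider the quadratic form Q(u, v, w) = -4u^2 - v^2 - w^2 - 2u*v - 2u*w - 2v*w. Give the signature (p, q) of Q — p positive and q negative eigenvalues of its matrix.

(0, 2)

The symmetric matrix is A = [[-4, -1, -1], [-1, -1, -1], [-1, -1, -1]].
Applying the same elementary operations to the rows and columns of A produces a congruent diagonal matrix with entries -4, -3/4, 0.
That gives 2 negative, 1 zero pivots.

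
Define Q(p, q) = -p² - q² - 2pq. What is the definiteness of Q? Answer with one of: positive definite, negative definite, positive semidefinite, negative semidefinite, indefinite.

negative semidefinite

The symmetric matrix of Q is [[-1, -1], [-1, -1]].
For the 2×2 matrix [[-1, -1], [-1, -1]]: det = -1·-1 − (-1)² = 0, trace = -2.
det = 0 so one eigenvalue is zero; the form is semidefinite with the sign of the trace.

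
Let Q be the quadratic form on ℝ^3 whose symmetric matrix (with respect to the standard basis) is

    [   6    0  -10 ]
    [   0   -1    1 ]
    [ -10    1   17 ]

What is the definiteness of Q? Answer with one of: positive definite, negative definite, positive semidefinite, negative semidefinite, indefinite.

indefinite

Symmetric row and column elimination reduces A to a congruent diagonal form with pivots 6, -1, 4/3.
So there are 2 positive, 1 negative pivots.
Hence Q is indefinite.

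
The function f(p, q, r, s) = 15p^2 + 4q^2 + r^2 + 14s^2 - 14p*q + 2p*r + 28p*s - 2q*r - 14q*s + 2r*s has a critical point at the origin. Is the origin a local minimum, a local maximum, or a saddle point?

local minimum

The Hessian at the origin is H = [[30, -14, 2, 28], [-14, 8, -2, -14], [2, -2, 2, 2], [28, -14, 2, 28]].
Symmetric row and column elimination reduces H to a congruent diagonal form with pivots 30, 22/15, 12/11, 1.
Counting signs: 4 positive.
H is positive definite, so the origin is a strict local minimum.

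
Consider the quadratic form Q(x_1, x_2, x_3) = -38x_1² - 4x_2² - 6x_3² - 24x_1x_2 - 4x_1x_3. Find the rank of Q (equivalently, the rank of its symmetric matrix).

3

Write A = [[-38, -12, -2], [-12, -4, 0], [-2, 0, -6]].
Symmetric row and column elimination reduces A to a congruent diagonal form with pivots -38, -4/19, -4.
Counting signs: 3 negative.
The rank is the number of nonzero pivots: 3.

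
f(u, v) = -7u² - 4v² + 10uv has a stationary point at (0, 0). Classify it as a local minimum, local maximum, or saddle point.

local maximum

The Hessian at the origin is H = [[-14, 10], [10, -8]].
det H = -14·-8 − (10)² = 12 > 0 and H[1,1] = -14 < 0, so H is negative definite.
Therefore the origin is a local maximum.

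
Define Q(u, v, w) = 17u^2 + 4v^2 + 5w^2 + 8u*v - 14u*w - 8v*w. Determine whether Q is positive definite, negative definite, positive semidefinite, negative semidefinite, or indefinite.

The symmetric matrix of Q is A = [[17, 4, -7], [4, 4, -4], [-7, -4, 5]].
Leading principal minors: Δ_1 = 17, Δ_2 = 52, Δ_3 = 16.
All leading principal minors are positive, so by Sylvester's criterion Q is positive definite.

positive definite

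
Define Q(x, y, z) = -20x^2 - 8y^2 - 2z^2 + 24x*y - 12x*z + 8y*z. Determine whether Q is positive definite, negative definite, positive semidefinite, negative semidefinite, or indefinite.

negative semidefinite

Write A = [[-20, 12, -6], [12, -8, 4], [-6, 4, -2]].
Applying the same elementary operations to the rows and columns of A produces a congruent diagonal matrix with entries -20, -4/5, 0.
That gives 2 negative, 1 zero pivots.
Hence Q is negative semidefinite.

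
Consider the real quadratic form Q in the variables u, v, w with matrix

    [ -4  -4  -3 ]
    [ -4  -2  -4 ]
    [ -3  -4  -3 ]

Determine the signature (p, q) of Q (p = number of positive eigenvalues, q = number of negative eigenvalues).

(1, 2)

Applying the same elementary operations to the rows and columns of A produces a congruent diagonal matrix with entries -4, 2, -5/4.
That gives 1 positive, 2 negative pivots.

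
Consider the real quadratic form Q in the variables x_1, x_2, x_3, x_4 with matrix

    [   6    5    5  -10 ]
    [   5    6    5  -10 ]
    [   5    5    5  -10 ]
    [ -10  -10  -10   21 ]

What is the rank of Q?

4

Row-reducing A symmetrically gives the diagonal entries 6, 11/6, 5/11, 1.
Counting signs: 4 positive.
The rank is the number of nonzero pivots: 4.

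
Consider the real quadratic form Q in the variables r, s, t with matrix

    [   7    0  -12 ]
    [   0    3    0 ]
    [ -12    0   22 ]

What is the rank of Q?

An LDLᵀ factorisation of A has diagonal entries 7, 3, 10/7.
Counting signs: 3 positive.
The rank is the number of nonzero pivots: 3.

3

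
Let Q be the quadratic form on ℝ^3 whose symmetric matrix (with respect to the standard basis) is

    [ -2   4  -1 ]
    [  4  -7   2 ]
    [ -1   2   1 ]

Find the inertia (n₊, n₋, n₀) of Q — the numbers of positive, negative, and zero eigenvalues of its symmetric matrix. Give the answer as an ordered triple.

(2, 1, 0)

Applying the same elementary operations to the rows and columns of A produces a congruent diagonal matrix with entries -2, 1, 3/2.
Counting signs: 2 positive, 1 negative.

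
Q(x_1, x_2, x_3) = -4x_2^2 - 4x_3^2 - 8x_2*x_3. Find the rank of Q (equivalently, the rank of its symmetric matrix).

The symmetric matrix is A = [[0, 0, 0], [0, -4, -4], [0, -4, -4]].
Applying the same elementary operations to the rows and columns of A produces a congruent diagonal matrix with entries 0, -4, 0.
That gives 1 negative, 2 zero pivots.
The rank is the number of nonzero pivots: 1.

1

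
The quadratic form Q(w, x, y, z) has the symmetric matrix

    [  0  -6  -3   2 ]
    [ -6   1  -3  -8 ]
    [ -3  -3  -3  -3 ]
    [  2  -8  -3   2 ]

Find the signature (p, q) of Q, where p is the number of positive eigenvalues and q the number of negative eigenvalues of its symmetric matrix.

(2, 2)

By Sylvester's law of inertia any congruent diagonalization of A has 2 positive, 2 negative and 0 zero entries.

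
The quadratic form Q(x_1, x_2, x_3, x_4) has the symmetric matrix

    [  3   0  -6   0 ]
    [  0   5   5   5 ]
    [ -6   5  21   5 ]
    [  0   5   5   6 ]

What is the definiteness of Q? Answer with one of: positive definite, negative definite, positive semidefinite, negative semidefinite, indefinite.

positive definite

Leading principal minors: Δ_1 = 3, Δ_2 = 15, Δ_3 = 60, Δ_4 = 60.
All leading principal minors are positive, so by Sylvester's criterion Q is positive definite.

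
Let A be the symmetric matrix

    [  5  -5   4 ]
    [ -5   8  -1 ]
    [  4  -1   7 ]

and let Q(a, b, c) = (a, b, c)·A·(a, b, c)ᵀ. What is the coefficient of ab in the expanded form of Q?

The coefficient of ab is A[1,2] + A[2,1] = 2·(-5) = -10.

-10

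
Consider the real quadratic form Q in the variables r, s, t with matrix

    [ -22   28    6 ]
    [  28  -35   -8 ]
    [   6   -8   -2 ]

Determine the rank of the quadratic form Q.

An LDLᵀ factorisation of A has diagonal entries -22, 7/11, -4/7.
That gives 1 positive, 2 negative pivots.
The rank is the number of nonzero pivots: 3.

3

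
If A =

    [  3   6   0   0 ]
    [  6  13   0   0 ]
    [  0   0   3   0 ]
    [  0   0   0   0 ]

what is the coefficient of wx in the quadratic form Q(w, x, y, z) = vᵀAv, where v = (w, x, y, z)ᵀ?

The coefficient of wx is A[1,2] + A[2,1] = 2·6 = 12.

12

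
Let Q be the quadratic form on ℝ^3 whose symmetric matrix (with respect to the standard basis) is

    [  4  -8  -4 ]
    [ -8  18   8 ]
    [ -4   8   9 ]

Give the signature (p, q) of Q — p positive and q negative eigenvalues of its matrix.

(3, 0)

Row-reducing A symmetrically gives the diagonal entries 4, 2, 5.
That gives 3 positive pivots.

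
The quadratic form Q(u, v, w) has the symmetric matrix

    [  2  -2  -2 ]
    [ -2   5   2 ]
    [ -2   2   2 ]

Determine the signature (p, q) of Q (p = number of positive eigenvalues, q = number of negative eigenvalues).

Congruent diagonalization of A (simultaneous row and column reduction) yields pivots 2, 3, 0.
That gives 2 positive, 1 zero pivots.

(2, 0)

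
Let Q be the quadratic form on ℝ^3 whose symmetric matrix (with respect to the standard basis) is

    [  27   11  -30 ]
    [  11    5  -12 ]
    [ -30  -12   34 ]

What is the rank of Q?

3

An LDLᵀ factorisation of A has diagonal entries 27, 14/27, 4/7.
That gives 3 positive pivots.
The rank is the number of nonzero pivots: 3.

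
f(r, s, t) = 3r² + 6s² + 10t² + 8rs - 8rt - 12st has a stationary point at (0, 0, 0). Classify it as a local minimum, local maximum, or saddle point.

local minimum

The Hessian at the origin is H = [[6, 8, -8], [8, 12, -12], [-8, -12, 20]].
Congruent diagonalization of H (simultaneous row and column reduction) yields pivots 6, 4/3, 8.
So there are 3 positive pivots.
H is positive definite, so the origin is a strict local minimum.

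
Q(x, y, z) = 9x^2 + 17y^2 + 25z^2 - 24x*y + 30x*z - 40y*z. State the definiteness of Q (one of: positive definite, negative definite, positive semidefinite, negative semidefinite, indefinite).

The associated matrix is A = [[9, -12, 15], [-12, 17, -20], [15, -20, 25]].
Symmetric row and column elimination reduces A to a congruent diagonal form with pivots 9, 1, 0.
Counting signs: 2 positive, 1 zero.
Hence Q is positive semidefinite.

positive semidefinite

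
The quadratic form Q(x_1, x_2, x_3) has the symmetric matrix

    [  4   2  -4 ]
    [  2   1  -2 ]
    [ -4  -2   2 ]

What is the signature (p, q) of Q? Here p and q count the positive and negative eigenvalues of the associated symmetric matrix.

(1, 1)

Symmetric row and column elimination reduces A to a congruent diagonal form with pivots 4, 0, -2.
So there are 1 positive, 1 negative, 1 zero pivots.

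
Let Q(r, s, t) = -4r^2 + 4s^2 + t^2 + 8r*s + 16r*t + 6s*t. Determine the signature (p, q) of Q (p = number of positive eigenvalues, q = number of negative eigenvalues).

(2, 1)

Write A = [[-4, 4, 8], [4, 4, 3], [8, 3, 1]].
Symmetric row and column elimination reduces A to a congruent diagonal form with pivots -4, 8, 15/8.
That gives 2 positive, 1 negative pivots.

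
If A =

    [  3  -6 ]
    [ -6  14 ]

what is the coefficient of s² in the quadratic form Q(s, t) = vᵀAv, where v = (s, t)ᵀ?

The coefficient of s² is the diagonal entry A[1,1] = 3.

3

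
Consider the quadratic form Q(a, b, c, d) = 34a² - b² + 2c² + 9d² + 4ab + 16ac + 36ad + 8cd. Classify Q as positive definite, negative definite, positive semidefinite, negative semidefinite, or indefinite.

indefinite

The symmetric matrix is A = [[34, 2, 8, 18], [2, -1, 0, 0], [8, 0, 2, 4], [18, 0, 4, 9]].
Symmetric row and column elimination reduces A to a congruent diagonal form with pivots 34, -19/17, 6/19, 1/3.
So there are 3 positive, 1 negative pivots.
Hence Q is indefinite.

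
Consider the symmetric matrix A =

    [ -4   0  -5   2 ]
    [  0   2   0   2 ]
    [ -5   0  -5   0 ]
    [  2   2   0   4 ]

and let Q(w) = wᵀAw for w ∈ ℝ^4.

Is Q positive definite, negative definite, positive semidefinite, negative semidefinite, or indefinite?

Congruent diagonalization of A (simultaneous row and column reduction) yields pivots -4, 2, 5/4, -2.
Counting signs: 2 positive, 2 negative.
Hence Q is indefinite.

indefinite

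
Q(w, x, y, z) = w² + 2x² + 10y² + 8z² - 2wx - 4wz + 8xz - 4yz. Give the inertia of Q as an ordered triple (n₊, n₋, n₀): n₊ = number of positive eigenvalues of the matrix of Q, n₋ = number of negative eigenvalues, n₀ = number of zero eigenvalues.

(3, 1, 0)

The symmetric matrix is A = [[1, -1, 0, -2], [-1, 2, 0, 4], [0, 0, 10, -2], [-2, 4, -2, 8]].
Applying the same elementary operations to the rows and columns of A produces a congruent diagonal matrix with entries 1, 1, 10, -2/5.
That gives 3 positive, 1 negative pivots.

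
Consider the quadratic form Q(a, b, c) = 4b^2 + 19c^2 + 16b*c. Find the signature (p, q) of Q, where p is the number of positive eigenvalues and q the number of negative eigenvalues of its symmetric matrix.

(2, 0)

Write A = [[0, 0, 0], [0, 4, 8], [0, 8, 19]].
Symmetric row and column elimination reduces A to a congruent diagonal form with pivots 0, 4, 3.
That gives 2 positive, 1 zero pivots.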